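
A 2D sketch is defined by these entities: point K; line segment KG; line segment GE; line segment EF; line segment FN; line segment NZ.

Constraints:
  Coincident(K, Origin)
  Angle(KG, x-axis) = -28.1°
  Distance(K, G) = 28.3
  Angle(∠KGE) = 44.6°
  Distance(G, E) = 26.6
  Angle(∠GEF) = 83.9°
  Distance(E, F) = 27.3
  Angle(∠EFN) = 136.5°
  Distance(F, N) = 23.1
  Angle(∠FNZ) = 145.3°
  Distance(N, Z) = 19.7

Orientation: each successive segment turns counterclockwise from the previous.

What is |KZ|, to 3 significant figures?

41.4

K is at the origin; KG runs at -28.1° with length 28.3, so G = (25.0, -13.3). ∠KGE = 44.6° gives GE at 107° from the x-axis; with |GE| = 26.6, E = (17.1, 12.1). ∠GEF = 83.9° gives EF at -157° from the x-axis; with |EF| = 27.3, F = (-8.00, 1.22). ∠EFN = 136.5° gives FN at -113° from the x-axis; with |FN| = 23.1, N = (-17.1, -20.0). ∠FNZ = 145.3° gives NZ at -78.4° from the x-axis; with |NZ| = 19.7, Z = (-13.1, -39.3). Then |KZ| = |Z − K| = 41.4.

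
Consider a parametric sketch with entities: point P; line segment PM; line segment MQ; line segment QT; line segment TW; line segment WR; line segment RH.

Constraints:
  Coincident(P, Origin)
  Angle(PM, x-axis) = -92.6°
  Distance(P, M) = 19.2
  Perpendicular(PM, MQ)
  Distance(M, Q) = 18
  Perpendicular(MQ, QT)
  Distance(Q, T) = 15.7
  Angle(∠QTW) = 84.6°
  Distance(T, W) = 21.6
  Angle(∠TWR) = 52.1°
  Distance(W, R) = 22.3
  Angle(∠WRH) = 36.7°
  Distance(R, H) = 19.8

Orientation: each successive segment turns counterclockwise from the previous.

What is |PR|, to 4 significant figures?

24.75

P is at the origin; PM runs at -92.6° with length 19.2, so M = (-0.8710, -19.18). PM is perpendicular to MQ, so MQ runs at -2.600°; with |MQ| = 18.0, Q = (17.11, -20.00). The perpendicularity gives QT at right angles to MQ, so QT runs at 87.40°; with |QT| = 15.7, T = (17.82, -4.313). ∠QTW = 84.6° gives TW at -177.2° from the x-axis; with |TW| = 21.6, W = (-3.752, -5.368). ∠TWR = 52.1° gives WR at -49.30° from the x-axis; with |WR| = 22.3, R = (10.79, -22.27). Then |PR| = |R − P| = 24.75.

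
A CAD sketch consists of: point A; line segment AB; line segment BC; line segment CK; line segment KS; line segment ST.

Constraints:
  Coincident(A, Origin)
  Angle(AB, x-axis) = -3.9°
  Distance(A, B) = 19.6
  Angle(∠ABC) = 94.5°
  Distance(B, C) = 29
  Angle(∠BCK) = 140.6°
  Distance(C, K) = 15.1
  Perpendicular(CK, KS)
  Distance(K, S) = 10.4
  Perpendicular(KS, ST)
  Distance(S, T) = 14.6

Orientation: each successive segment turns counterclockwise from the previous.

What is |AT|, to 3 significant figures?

26.8

A is at the origin; AB runs at -3.9° with length 19.6, so B = (19.6, -1.33). ∠ABC = 94.5° gives BC at 81.6° from the x-axis; with |BC| = 29.0, C = (23.8, 27.4). ∠BCK = 140.6° gives CK at 121° from the x-axis; with |CK| = 15.1, K = (16.0, 40.3). CK ⟂ KS, so KS runs at -149°; with |KS| = 10.4, S = (7.10, 34.9). KS ⟂ ST, so ST runs at -59.0°; with |ST| = 14.6, T = (14.6, 22.4). Then |AT| = |T − A| = 26.8.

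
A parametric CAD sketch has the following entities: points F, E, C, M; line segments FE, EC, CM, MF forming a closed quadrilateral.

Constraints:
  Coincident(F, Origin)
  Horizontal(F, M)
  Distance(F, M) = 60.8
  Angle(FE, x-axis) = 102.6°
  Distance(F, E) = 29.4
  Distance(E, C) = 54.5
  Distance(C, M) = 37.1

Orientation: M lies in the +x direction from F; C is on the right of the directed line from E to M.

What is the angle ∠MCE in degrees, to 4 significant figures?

104.2°

F is at the origin; FM is horizontal with |FM| = 60.8 and M in +x, so M = (60.8, 0). FE runs at 102.6° with |FE| = 29.4, so E = (-6.413, 28.69). C is determined by |EC| = 54.5 and |CM| = 37.1 together: it lies at the intersection of circle(E, 54.5) and circle(M, 37.1). With |EM| = 73.08, the foot of the radical line on EM is 47.45 from E and the perpendicular offset is √(54.5² − 47.45²) = 26.82. Taking the right-of-EM solution: C = (26.69, -14.60).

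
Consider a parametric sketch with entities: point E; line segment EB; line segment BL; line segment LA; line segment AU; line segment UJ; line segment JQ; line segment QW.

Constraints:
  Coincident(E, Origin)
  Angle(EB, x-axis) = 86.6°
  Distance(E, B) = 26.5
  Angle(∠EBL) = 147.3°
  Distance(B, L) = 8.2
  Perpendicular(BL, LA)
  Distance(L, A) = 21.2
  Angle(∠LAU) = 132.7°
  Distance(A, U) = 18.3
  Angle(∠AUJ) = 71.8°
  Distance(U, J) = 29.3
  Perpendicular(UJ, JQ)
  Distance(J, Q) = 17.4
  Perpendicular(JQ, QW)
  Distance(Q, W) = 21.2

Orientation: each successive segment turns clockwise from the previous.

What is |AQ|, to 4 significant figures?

23.58

E is at the origin; EB runs at 86.6° with length 26.5, so B = (1.572, 26.45). ∠EBL = 147.3° gives BL at 53.90° from the x-axis; with |BL| = 8.2, L = (6.403, 33.08). The perpendicularity gives LA at right angles to BL, so LA runs at -36.10°; with |LA| = 21.2, A = (23.53, 20.59). ∠LAU = 132.7° gives AU at -83.40° from the x-axis; with |AU| = 18.3, U = (25.64, 2.409). ∠AUJ = 71.8° gives UJ at 168.4° from the x-axis; with |UJ| = 29.3, J = (-3.066, 8.301). The perpendicularity gives JQ at right angles to UJ, so JQ runs at 78.40°; with |JQ| = 17.4, Q = (0.4330, 25.35). Then |AQ| = |Q − A| = 23.58.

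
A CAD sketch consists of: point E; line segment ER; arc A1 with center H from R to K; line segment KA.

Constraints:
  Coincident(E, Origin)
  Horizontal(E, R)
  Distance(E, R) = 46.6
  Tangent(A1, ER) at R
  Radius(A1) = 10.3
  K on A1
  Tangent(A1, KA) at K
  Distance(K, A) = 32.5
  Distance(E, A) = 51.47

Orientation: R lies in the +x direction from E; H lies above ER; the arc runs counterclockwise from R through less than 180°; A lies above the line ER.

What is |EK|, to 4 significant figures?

56.75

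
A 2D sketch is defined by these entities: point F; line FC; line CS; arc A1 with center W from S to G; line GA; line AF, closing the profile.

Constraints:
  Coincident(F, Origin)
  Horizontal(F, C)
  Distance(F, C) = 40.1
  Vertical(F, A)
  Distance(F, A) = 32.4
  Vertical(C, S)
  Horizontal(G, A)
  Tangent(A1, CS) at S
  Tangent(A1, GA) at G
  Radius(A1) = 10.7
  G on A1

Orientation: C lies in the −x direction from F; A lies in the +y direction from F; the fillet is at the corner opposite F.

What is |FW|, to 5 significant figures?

36.541

F is at the origin; F and C share the same y with |FC| = 40.1 and C on the −x side, so C = (-40.100, 0.0000). FA is vertical with |FA| = 32.4 and A on the +y side, so A = (0.0000, 32.400). The virtual corner opposite F is at (-40.100, 32.400). A1 meets CS tangentially, so WS is at right angles to CS and the tangent condition forces WG to be normal to GA, with radius 10.7, so the center W sits 10.7 in from both sides at W = (-29.400, 21.700). Then |FW| = |W − F| = 36.541.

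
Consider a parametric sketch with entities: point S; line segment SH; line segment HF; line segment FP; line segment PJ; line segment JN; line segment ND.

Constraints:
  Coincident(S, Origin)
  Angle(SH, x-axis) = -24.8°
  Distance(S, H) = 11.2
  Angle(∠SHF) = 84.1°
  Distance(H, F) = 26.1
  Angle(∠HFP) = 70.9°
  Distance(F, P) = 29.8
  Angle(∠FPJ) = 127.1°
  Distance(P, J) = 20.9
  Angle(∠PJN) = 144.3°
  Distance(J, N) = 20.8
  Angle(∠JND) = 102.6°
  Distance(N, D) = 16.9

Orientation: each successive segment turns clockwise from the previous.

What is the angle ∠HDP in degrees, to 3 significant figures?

51.3°

S is at the origin; SH runs at -24.8° with length 11.2, so H = (10.2, -4.70). ∠SHF = 84.1° gives HF at -121° from the x-axis; with |HF| = 26.1, F = (-3.16, -27.1). ∠HFP = 70.9° gives FP at 130° from the x-axis; with |FP| = 29.8, P = (-22.4, -4.38). ∠FPJ = 127.1° gives PJ at 77.3° from the x-axis; with |PJ| = 20.9, J = (-17.8, 16.0). ∠PJN = 144.3° gives JN at 41.6° from the x-axis; with |JN| = 20.8, N = (-2.24, 29.8). ∠JND = 102.6° gives ND at -35.8° from the x-axis; with |ND| = 16.9, D = (11.5, 19.9). Then cos ∠HDP = DH·DP / (|DH||DP|), giving 51.3°.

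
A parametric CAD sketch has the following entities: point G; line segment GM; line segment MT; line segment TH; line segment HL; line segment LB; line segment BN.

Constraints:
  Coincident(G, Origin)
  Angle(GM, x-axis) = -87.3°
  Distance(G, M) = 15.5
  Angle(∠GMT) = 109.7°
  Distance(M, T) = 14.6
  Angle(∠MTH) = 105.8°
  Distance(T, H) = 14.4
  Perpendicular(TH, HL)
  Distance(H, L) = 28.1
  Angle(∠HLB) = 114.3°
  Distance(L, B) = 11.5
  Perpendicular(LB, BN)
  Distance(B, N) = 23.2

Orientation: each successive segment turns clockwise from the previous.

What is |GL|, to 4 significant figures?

7.658

G is at the origin; GM runs at -87.3° with length 15.5, so M = (0.7301, -15.48). ∠GMT = 109.7° gives MT at -157.6° from the x-axis; with |MT| = 14.6, T = (-12.77, -21.05). ∠MTH = 105.8° gives TH at 128.2° from the x-axis; with |TH| = 14.4, H = (-21.67, -9.730). TH ⟂ HL, so HL runs at 38.20°; with |HL| = 28.1, L = (0.4093, 7.647). Then |GL| = |L − G| = 7.658.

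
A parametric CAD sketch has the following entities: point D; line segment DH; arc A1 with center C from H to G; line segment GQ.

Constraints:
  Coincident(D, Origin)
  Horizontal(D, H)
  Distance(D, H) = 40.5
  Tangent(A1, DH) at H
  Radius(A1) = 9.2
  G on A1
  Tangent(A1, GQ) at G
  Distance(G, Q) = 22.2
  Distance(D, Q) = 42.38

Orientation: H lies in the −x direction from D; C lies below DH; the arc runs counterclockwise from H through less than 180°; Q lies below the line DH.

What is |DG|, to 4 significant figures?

49.18

Checks: |CG| = 9.200 ✓; ∠(CG, GQ) = 90.00° ✓; |GQ| = 22.20 ✓; |DQ| = 42.38 ✓.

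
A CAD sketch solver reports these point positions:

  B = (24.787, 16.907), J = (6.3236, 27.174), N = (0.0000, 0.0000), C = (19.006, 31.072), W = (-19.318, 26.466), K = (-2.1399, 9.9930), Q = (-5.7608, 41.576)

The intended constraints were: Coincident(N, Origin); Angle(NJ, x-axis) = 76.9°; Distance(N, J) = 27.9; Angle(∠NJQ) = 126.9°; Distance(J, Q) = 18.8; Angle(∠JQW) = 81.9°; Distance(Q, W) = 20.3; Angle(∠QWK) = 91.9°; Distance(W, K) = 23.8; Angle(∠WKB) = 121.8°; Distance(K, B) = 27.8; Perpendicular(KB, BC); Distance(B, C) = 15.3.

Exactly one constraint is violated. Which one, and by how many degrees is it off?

Perpendicular(KB, BC) — off by 7.80°.

N = (0.00, 0.00) ✓; NJ at 76.90° ✓; |NJ| = 27.90 ✓; ∠NJQ = 126.9° ✓; |JQ| = 18.80 ✓; ∠JQW = 81.90° ✓; |QW| = 20.30 ✓; ∠QWK = 91.90° ✓; |WK| = 23.80 ✓; ∠WKB = 121.8° ✓; |KB| = 27.80 ✓; ∠(KB, BC) = 97.80° ✗; |BC| = 15.30 ✓.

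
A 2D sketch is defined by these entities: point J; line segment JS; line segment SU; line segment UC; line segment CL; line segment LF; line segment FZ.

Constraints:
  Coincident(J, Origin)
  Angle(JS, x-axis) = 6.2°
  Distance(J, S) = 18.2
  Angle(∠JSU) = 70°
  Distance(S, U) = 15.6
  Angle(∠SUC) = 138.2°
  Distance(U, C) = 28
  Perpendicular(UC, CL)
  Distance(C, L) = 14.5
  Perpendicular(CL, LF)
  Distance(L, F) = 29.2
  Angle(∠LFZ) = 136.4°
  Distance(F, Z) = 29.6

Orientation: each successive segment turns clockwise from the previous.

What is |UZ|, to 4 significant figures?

23.39

J is at the origin; JS runs at 6.2° with length 18.2, so S = (18.09, 1.966). ∠JSU = 70.0° gives SU at -103.8° from the x-axis; with |SU| = 15.6, U = (14.37, -13.18). ∠SUC = 138.2° gives UC at -145.6° from the x-axis; with |UC| = 28.0, C = (-8.731, -29.00). The perpendicularity gives CL at right angles to UC, so CL runs at 124.4°; with |CL| = 14.5, L = (-16.92, -17.04). CL ⟂ LF, so LF runs at 34.40°; with |LF| = 29.2, F = (7.171, -0.5420). ∠LFZ = 136.4° gives FZ at -9.200° from the x-axis; with |FZ| = 29.6, Z = (36.39, -5.274). Then |UZ| = |Z − U| = 23.39.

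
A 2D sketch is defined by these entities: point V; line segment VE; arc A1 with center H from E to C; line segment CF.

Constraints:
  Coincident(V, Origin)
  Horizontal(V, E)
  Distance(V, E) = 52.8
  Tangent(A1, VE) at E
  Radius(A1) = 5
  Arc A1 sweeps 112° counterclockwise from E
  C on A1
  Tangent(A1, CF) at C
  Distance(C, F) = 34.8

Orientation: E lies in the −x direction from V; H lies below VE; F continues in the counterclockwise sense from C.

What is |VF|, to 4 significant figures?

59.19

V is at the origin; V and E share the same y with |VE| = 52.8 and E on the −x side, so E = (-52.80, 0.000). A1 meets VE tangentially, so HE is at right angles to VE, so H = E + (0, -5) = (-52.80, -5.000). On A1, E sits at bearing 90° from H; a 112° counterclockwise sweep puts C at bearing 202°, so C = H + 5.0·(cos 202°, sin 202°) = (-57.44, -6.873). Tangency of A1 to CF means the radius HC is perpendicular to CF, so CF runs along (−sin 202°, cos 202°); with |CF| = 34.8, F = (-44.40, -39.14). Then |VF| = |F − V| = 59.19.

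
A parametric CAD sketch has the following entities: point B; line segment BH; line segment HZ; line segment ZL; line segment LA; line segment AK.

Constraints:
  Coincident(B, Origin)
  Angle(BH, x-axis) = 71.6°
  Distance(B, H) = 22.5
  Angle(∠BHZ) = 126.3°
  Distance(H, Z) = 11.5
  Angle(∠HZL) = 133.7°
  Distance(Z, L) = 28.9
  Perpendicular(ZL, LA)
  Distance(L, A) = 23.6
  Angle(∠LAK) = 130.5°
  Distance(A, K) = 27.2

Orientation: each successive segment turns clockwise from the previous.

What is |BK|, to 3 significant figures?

16.3

B is at the origin; BH runs at 71.6° with length 22.5, so H = (7.10, 21.3). ∠BHZ = 126.3° gives HZ at 17.9° from the x-axis; with |HZ| = 11.5, Z = (18.0, 24.9). ∠HZL = 133.7° gives ZL at -28.4° from the x-axis; with |ZL| = 28.9, L = (43.5, 11.1). The perpendicularity gives LA at right angles to ZL, so LA runs at -118°; with |LA| = 23.6, A = (32.2, -9.62). ∠LAK = 130.5° gives AK at -168° from the x-axis; with |AK| = 27.2, K = (5.65, -15.3). Then |BK| = |K − B| = 16.3.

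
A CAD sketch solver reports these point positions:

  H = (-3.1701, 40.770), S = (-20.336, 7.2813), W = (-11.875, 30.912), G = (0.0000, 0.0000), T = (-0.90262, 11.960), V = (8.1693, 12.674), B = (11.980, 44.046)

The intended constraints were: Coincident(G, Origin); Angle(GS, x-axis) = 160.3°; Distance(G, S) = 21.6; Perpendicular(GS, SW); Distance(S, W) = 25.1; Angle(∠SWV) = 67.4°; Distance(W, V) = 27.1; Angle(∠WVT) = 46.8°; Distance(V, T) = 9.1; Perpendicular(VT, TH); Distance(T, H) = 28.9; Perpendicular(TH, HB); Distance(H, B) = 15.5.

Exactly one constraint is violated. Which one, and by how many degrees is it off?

Perpendicular(TH, HB) — off by 7.70°.

G = (0.00, 0.00) ✓; GS at 160.3° ✓; |GS| = 21.60 ✓; ∠(GS, SW) = 90.00° ✓; |SW| = 25.10 ✓; ∠SWV = 67.40° ✓; |WV| = 27.10 ✓; ∠WVT = 46.80° ✓; |VT| = 9.100 ✓; ∠(VT, TH) = 90.00° ✓; |TH| = 28.90 ✓; ∠(TH, HB) = 82.30° ✗; |HB| = 15.50 ✓.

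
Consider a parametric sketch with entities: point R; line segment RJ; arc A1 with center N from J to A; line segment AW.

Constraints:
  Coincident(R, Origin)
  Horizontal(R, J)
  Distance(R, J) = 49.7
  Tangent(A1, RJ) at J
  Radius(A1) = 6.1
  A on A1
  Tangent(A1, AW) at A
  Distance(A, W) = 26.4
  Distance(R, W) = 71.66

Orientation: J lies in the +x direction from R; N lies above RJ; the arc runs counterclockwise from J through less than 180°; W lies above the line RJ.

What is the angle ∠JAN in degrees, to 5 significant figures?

57.124°

Checks: ∠(NJ, JR) = 90.00° ✓; |NJ| = 6.100 ✓; |NA| = 6.100 ✓; ∠(NA, AW) = 90.00° ✓; |AW| = 26.40 ✓; |RW| = 71.66 ✓.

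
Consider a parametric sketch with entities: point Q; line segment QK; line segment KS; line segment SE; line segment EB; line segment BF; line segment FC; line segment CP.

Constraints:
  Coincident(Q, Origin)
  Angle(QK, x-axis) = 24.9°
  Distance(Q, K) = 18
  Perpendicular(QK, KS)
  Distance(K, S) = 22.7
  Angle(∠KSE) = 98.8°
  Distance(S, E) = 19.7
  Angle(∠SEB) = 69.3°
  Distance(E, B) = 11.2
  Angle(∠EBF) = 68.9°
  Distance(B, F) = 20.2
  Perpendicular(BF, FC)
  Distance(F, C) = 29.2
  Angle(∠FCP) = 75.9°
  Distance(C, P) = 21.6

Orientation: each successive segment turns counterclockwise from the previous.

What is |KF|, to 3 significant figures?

25.8

Q is at the origin; QK runs at 24.9° with length 18.0, so K = (16.3, 7.58). QK ⟂ KS, so KS runs at 115°; with |KS| = 22.7, S = (6.77, 28.2). ∠KSE = 98.8° gives SE at -164° from the x-axis; with |SE| = 19.7, E = (-12.2, 22.7). ∠SEB = 69.3° gives EB at -53.2° from the x-axis; with |EB| = 11.2, B = (-5.45, 13.7). ∠EBF = 68.9° gives BF at 57.9° from the x-axis; with |BF| = 20.2, F = (5.29, 30.8). Then |KF| = |F − K| = 25.8.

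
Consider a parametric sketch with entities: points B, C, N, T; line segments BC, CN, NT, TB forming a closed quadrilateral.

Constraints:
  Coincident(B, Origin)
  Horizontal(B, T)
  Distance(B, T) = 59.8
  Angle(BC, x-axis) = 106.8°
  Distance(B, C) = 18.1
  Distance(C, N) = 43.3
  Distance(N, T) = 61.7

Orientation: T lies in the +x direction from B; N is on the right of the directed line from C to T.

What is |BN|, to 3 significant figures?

25.3

Checks: |CN| = 43.30 ✓; |NT| = 61.70 ✓.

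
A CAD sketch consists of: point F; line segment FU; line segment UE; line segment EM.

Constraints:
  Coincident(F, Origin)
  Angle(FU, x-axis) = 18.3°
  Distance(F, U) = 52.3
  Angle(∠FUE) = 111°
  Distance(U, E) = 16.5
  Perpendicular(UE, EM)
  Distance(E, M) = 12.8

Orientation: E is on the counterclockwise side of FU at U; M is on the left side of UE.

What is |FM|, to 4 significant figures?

50.40

F is at the origin; FU runs at 18.3° with length 52.3, so U = 52.3·(cos 18.3°, sin 18.3°) = (49.65, 16.42). ∠FUE = 111.0°, so UE runs at 18.3° + (180° − 111.0°) = 87.30° from the x-axis; with |UE| = 16.5, E = U + 16.5·(cos 87.30°, sin 87.30°) = (50.43, 32.90). UE ⟂ EM; with |EM| = 12.8 on the left of UE, M = E + 12.8·(-0.9989, 0.04711) = (37.65, 33.51). Then |FM| = |M − F| = 50.40.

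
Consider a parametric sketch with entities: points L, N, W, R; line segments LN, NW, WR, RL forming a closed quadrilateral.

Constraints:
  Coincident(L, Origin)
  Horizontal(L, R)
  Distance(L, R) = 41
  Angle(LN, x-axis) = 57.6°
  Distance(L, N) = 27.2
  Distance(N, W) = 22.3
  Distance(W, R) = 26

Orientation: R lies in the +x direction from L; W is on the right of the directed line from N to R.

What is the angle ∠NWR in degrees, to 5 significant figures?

92.592°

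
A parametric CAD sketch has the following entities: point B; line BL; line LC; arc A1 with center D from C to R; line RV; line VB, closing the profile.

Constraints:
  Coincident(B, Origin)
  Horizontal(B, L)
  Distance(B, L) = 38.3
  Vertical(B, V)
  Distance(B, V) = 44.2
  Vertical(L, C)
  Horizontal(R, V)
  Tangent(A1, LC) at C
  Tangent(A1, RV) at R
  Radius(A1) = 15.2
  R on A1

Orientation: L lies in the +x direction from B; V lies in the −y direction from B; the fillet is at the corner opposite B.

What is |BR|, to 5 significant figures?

49.872

B is at the origin; BL is horizontal with |BL| = 38.3 and L on the +x side, so L = (38.300, 0.0000). BV is vertical with |BV| = 44.2 and V on the −y side, so V = (0.0000, -44.200). The virtual corner opposite B is at (38.300, -44.200). Tangency of A1 to LC means the radius DC is perpendicular to LC and since A1 is tangent to RV there, DR ⟂ RV, with radius 15.2, so the center D sits 15.2 in from both sides at D = (23.100, -29.000). That places the tangent points at C = (38.300, -29.000) on LC and R = (23.100, -44.200) on RV. Then |BR| = |R − B| = 49.872.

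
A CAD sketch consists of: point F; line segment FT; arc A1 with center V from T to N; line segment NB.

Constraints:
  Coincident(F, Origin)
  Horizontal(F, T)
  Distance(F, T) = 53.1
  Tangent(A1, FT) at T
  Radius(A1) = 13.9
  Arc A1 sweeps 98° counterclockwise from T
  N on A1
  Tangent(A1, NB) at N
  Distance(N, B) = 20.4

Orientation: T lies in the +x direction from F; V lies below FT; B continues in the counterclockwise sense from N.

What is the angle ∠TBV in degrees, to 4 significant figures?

9.403°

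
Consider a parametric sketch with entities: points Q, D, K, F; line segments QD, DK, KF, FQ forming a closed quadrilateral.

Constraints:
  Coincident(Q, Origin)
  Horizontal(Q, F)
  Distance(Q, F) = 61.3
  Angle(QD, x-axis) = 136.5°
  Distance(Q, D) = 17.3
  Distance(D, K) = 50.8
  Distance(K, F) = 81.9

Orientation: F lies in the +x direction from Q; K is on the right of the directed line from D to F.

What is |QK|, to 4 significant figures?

40.33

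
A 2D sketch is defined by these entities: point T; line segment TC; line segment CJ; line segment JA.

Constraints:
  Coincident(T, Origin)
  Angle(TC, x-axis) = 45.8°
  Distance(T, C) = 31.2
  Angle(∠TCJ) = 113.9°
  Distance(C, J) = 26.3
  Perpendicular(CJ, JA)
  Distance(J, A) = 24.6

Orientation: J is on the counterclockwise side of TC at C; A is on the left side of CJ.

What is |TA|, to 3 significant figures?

39.1

∠TCJ = 113.9°, so CJ runs at 45.8° + (180° − 113.9°) = 112° from the x-axis; with |CJ| = 26.3, J = C + 26.3·(cos 112°, sin 112°) = (11.9, 46.8). CJ ⟂ JA; with |JA| = 24.6 on the left of CJ, A = J + 24.6·(-0.928, -0.373) = (-10.9, 37.6). Then |TA| = |A − T| = 39.1.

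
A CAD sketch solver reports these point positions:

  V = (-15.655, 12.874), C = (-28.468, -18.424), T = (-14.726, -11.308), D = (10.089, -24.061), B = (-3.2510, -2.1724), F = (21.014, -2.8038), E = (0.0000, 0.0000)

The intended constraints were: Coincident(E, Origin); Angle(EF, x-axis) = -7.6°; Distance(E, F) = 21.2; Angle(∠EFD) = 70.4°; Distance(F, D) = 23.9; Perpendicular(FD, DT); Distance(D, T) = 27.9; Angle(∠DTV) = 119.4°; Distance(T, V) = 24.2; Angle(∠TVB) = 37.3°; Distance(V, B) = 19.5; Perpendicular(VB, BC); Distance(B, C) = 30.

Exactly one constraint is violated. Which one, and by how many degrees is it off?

Perpendicular(VB, BC) — off by 6.70°.

E = (0.00, 0.00) ✓; EF at -7.600° ✓; |EF| = 21.20 ✓; ∠EFD = 70.40° ✓; |FD| = 23.90 ✓; ∠(FD, DT) = 90.00° ✓; |DT| = 27.90 ✓; ∠DTV = 119.4° ✓; |TV| = 24.20 ✓; ∠TVB = 37.30° ✓; |VB| = 19.50 ✓; ∠(VB, BC) = 96.70° ✗; |BC| = 30.00 ✓.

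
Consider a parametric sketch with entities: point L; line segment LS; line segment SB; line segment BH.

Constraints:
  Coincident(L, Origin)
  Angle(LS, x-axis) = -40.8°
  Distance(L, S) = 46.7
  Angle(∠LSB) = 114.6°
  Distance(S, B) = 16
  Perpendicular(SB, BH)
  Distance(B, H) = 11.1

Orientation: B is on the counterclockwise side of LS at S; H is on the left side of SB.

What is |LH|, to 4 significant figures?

47.32

L is at the origin; LS runs at -40.8° with length 46.7, so S = 46.7·(cos -40.8°, sin -40.8°) = (35.35, -30.51). ∠LSB = 114.6°, so SB runs at -40.8° + (180° − 114.6°) = 24.60° from the x-axis; with |SB| = 16.0, B = S + 16.0·(cos 24.60°, sin 24.60°) = (49.90, -23.85). The perpendicularity gives BH at right angles to SB; with |BH| = 11.1 on the left of SB, H = B + 11.1·(-0.4163, 0.9092) = (45.28, -13.76). Then |LH| = |H − L| = 47.32.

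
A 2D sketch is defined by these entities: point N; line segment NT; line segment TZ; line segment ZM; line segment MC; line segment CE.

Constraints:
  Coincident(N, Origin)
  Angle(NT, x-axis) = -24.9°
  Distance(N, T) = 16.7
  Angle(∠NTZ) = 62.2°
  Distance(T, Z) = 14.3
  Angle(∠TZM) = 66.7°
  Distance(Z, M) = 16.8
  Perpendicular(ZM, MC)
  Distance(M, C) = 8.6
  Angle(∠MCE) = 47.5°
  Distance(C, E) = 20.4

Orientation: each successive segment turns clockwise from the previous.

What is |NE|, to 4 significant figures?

15.34

ZM is perpendicular to MC, so MC runs at 14.00°; with |MC| = 8.6, C = (8.053, 2.685). ∠MCE = 47.5° gives CE at -118.5° from the x-axis; with |CE| = 20.4, E = (-1.681, -15.24). Then |NE| = |E − N| = 15.34.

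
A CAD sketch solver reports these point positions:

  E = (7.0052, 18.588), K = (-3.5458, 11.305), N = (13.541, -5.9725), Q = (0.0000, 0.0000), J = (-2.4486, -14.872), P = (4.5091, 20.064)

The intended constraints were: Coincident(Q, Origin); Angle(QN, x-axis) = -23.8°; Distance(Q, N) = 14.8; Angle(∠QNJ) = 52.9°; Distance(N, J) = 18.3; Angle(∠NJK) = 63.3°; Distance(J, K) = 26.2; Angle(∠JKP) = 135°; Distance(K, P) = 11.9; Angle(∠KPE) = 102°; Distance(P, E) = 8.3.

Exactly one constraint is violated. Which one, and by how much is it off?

Distance(P, E) = 8.3 — off by 5.40.

Q = (0.00, 0.00) ✓; QN at -23.80° ✓; |QN| = 14.80 ✓; ∠QNJ = 52.90° ✓; |NJ| = 18.30 ✓; ∠NJK = 63.30° ✓; |JK| = 26.20 ✓; ∠JKP = 135.0° ✓; |KP| = 11.90 ✓; ∠KPE = 102.0° ✓; |PE| = 2.900 ✗.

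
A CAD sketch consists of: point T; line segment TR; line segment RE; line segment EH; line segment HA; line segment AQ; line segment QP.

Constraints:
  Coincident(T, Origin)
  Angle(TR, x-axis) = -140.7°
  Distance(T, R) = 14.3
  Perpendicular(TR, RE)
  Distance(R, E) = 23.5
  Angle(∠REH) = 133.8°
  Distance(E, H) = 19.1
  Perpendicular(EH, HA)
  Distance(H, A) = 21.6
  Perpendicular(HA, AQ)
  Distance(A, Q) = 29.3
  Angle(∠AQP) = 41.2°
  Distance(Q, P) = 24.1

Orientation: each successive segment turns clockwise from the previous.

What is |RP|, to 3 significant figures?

26.7

T is at the origin; TR runs at -140.7° with length 14.3, so R = (-11.1, -9.06). The perpendicularity gives RE at right angles to TR, so RE runs at 129°; with |RE| = 23.5, E = (-26.0, 9.13). ∠REH = 133.8° gives EH at 83.1° from the x-axis; with |EH| = 19.1, H = (-23.7, 28.1). EH ⟂ HA, so HA runs at -6.90°; with |HA| = 21.6, A = (-2.21, 25.5). The perpendicularity gives AQ at right angles to HA, so AQ runs at -96.9°; with |AQ| = 29.3, Q = (-5.73, -3.59). ∠AQP = 41.2° gives QP at 124° from the x-axis; with |QP| = 24.1, P = (-19.3, 16.3). Then |RP| = |P − R| = 26.7.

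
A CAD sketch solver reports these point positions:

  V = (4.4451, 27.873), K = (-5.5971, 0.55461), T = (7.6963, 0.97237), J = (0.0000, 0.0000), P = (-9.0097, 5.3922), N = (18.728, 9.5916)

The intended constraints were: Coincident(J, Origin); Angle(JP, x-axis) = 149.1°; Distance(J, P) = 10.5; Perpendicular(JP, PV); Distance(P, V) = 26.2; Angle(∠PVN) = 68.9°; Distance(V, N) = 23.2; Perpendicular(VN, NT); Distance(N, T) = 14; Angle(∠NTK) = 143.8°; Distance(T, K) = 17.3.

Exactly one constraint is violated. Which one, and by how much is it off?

Distance(T, K) = 17.3 — off by 4.00.

J = (0.00, 0.00) ✓; JP at 149.1° ✓; |JP| = 10.50 ✓; ∠(JP, PV) = 90.00° ✓; |PV| = 26.20 ✓; ∠PVN = 68.90° ✓; |VN| = 23.20 ✓; ∠(VN, NT) = 90.00° ✓; |NT| = 14.00 ✓; ∠NTK = 143.8° ✓; |TK| = 13.30 ✗.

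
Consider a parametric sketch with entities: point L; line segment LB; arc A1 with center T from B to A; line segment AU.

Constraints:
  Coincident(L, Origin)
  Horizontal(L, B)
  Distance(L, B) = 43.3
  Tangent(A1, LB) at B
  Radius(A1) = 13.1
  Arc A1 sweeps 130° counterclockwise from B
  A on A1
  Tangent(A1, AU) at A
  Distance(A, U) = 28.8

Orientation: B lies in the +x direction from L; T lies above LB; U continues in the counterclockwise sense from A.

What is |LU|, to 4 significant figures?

55.79

L is at the origin; LB is horizontal with |LB| = 43.3 and B on the +x side, so B = (43.30, 0.000). The tangent condition forces TB to be normal to LB, so T = B + (0, 13.1) = (43.30, 13.10). On A1, B sits at bearing -90° from T; a 130° counterclockwise sweep puts A at bearing 40°, so A = T + 13.1·(cos 40°, sin 40°) = (53.34, 21.52). The tangent condition forces TA to be normal to AU, so AU runs along (−sin 40°, cos 40°); with |AU| = 28.8, U = (34.82, 43.58). Then |LU| = |U − L| = 55.79.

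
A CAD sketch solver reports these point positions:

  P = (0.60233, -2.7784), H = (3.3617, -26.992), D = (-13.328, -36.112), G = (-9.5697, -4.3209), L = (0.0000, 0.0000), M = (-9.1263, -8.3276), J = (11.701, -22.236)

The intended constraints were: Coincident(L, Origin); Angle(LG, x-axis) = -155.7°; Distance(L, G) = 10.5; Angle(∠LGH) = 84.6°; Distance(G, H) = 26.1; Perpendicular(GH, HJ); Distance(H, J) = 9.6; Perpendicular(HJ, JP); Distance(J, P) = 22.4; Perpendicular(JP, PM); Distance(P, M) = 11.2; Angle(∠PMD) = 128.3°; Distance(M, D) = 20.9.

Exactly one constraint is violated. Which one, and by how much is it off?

Distance(M, D) = 20.9 — off by 7.20.

L = (0.00, 0.00) ✓; LG at -155.7° ✓; |LG| = 10.50 ✓; ∠LGH = 84.60° ✓; |GH| = 26.10 ✓; ∠(GH, HJ) = 90.00° ✓; |HJ| = 9.600 ✓; ∠(HJ, JP) = 90.00° ✓; |JP| = 22.40 ✓; ∠(JP, PM) = 90.00° ✓; |PM| = 11.20 ✓; ∠PMD = 128.3° ✓; |MD| = 28.10 ✗.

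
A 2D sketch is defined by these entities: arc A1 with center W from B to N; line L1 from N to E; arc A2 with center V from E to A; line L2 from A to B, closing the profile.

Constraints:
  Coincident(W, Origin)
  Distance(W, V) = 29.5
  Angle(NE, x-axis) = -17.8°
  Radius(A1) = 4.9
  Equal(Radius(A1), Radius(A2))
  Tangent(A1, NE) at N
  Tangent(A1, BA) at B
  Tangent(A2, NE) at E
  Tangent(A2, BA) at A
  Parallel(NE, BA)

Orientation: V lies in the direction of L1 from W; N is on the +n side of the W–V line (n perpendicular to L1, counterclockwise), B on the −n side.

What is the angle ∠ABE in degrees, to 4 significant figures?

18.38°

The slot axis is L1's direction at -17.8°, so u = (cos -17.8°, sin -17.8°) = (0.9521, -0.3057) and n = (−sin -17.8°, cos -17.8°) = (0.3057, 0.9521). W is at the origin and V lies 29.5 along u from W, so V = 29.5·u = (28.09, -9.018). Tangency of A1 to both parallel lines with radius 4.9 puts N and B at W ± 4.9·n: N = (1.498, 4.665), B = (-1.498, -4.665). Equal radii place E and A the same way about V: E = V + 4.9·n = (29.59, -4.353), A = V − 4.9·n = (26.59, -13.68). Then cos ∠ABE = BA·BE / (|BA||BE|), giving 18.38°.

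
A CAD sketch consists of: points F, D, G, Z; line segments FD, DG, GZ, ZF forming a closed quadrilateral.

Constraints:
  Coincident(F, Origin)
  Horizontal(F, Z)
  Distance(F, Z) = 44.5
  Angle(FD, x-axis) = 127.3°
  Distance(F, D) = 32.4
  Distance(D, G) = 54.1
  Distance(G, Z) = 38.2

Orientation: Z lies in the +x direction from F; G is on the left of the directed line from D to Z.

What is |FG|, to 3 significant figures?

49.5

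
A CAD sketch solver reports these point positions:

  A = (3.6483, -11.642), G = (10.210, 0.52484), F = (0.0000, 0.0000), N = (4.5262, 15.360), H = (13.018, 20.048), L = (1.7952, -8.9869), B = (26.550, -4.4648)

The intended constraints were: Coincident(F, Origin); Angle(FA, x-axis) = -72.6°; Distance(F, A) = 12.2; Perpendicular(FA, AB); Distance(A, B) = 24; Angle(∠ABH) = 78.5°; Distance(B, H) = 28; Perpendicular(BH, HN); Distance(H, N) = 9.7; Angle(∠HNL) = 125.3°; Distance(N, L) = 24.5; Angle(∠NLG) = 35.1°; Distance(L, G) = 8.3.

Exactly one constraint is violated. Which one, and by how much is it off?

Distance(L, G) = 8.3 — off by 4.40.

F = (0.00, 0.00) ✓; FA at -72.60° ✓; |FA| = 12.20 ✓; ∠(FA, AB) = 90.00° ✓; |AB| = 24.00 ✓; ∠ABH = 78.50° ✓; |BH| = 28.00 ✓; ∠(BH, HN) = 90.00° ✓; |HN| = 9.700 ✓; ∠HNL = 125.3° ✓; |NL| = 24.50 ✓; ∠NLG = 35.10° ✓; |LG| = 12.70 ✗.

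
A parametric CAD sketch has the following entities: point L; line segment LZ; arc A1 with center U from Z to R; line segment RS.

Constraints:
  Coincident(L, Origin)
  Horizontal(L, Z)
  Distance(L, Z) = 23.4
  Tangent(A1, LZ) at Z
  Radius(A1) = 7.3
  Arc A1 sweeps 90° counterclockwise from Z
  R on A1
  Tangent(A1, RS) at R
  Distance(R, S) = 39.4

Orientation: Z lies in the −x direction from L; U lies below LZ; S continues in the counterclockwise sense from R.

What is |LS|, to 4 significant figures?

55.89

L is at the origin; LZ is horizontal with |LZ| = 23.4 and Z on the −x side, so Z = (-23.40, 0.000). Tangency of A1 to LZ means the radius UZ is perpendicular to LZ, so U = Z + (0, -7.3) = (-23.40, -7.300). On A1, Z sits at bearing 90° from U; a 90° counterclockwise sweep puts R at bearing 180°, so R = U + 7.3·(cos 180°, sin 180°) = (-30.70, -7.300). The tangent condition forces UR to be normal to RS, so RS runs along (−sin 180°, cos 180°); with |RS| = 39.4, S = (-30.70, -46.70). Then |LS| = |S − L| = 55.89.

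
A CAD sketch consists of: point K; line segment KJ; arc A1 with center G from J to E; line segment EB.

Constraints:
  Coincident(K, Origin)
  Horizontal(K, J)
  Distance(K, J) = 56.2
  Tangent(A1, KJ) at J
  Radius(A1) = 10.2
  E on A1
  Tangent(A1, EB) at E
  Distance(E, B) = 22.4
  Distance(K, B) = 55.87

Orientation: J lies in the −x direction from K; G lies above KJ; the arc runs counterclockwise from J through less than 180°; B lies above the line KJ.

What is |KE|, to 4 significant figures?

47.07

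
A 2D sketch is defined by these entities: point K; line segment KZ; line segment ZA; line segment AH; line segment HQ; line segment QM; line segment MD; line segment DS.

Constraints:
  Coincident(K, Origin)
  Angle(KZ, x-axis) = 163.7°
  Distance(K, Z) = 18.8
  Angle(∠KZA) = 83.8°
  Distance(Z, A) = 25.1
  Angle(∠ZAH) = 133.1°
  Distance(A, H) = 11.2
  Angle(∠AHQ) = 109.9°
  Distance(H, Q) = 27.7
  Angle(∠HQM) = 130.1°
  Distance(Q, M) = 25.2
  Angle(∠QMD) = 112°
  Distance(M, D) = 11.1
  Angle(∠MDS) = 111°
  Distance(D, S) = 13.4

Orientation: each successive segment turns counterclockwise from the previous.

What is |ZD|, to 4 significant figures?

31.39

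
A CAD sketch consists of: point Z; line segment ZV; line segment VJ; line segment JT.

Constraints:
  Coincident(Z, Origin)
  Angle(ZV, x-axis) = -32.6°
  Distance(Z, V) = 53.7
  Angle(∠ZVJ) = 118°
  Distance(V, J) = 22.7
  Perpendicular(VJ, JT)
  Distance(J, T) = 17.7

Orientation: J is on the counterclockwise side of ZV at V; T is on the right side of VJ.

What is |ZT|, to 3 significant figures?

80.8

Z is at the origin; ZV runs at -32.6° with length 53.7, so V = 53.7·(cos -32.6°, sin -32.6°) = (45.2, -28.9). ∠ZVJ = 118.0°, so VJ runs at -32.6° + (180° − 118.0°) = 29.4° from the x-axis; with |VJ| = 22.7, J = V + 22.7·(cos 29.4°, sin 29.4°) = (65.0, -17.8). VJ ⟂ JT; with |JT| = 17.7 on the right of VJ, T = J + 17.7·(0.491, -0.871) = (73.7, -33.2). Then |ZT| = |T − Z| = 80.8.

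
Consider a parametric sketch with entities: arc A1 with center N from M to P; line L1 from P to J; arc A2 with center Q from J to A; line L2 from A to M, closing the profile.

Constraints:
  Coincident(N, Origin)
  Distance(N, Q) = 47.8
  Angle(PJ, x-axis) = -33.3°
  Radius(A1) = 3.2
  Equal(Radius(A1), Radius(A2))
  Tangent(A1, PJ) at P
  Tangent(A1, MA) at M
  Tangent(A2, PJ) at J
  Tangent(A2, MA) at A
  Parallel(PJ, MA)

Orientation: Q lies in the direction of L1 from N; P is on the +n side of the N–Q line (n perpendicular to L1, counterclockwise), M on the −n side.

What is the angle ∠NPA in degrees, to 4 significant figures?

82.37°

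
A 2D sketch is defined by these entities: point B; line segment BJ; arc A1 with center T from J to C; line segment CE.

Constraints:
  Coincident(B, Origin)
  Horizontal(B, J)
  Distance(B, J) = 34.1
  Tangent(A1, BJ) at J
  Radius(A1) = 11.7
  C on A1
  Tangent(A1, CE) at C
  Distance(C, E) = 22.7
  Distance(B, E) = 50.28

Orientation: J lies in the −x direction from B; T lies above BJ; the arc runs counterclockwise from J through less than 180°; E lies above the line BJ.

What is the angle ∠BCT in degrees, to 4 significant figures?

117.8°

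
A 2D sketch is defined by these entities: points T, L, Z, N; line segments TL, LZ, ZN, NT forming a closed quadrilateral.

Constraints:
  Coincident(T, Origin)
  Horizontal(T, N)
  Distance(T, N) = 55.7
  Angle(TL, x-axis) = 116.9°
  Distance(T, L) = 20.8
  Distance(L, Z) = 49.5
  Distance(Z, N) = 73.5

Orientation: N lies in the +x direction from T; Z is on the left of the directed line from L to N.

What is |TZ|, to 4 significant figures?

63.31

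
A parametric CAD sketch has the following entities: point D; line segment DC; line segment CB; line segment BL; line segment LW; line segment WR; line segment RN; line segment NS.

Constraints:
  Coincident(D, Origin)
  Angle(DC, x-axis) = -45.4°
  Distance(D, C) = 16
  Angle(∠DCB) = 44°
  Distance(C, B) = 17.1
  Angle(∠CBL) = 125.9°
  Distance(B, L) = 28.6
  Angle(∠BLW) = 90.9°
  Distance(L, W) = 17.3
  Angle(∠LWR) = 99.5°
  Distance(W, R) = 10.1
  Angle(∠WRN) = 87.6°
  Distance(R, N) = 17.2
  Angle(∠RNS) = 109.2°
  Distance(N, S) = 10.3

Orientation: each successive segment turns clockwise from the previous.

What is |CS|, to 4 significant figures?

39.35

D is at the origin; DC runs at -45.4° with length 16.0, so C = (11.23, -11.39). ∠DCB = 44.0° gives CB at 178.6° from the x-axis; with |CB| = 17.1, B = (-5.860, -10.97). ∠CBL = 125.9° gives BL at 124.5° from the x-axis; with |BL| = 28.6, L = (-22.06, 12.60). ∠BLW = 90.9° gives LW at 35.40° from the x-axis; with |LW| = 17.3, W = (-7.958, 22.62). ∠LWR = 99.5° gives WR at -45.10° from the x-axis; with |WR| = 10.1, R = (-0.8287, 15.46). ∠WRN = 87.6° gives RN at -137.5° from the x-axis; with |RN| = 17.2, N = (-13.51, 3.843). ∠RNS = 109.2° gives NS at 151.7° from the x-axis; with |NS| = 10.3, S = (-22.58, 8.726). Then |CS| = |S − C| = 39.35.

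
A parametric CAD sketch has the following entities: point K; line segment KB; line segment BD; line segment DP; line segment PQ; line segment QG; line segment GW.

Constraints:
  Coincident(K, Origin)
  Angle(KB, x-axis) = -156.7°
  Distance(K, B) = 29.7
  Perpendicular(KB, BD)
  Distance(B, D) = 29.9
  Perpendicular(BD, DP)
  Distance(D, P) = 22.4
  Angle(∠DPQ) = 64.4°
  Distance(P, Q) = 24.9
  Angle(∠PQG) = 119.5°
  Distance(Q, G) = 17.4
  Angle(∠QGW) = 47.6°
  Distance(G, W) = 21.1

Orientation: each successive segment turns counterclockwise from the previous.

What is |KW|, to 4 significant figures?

31.86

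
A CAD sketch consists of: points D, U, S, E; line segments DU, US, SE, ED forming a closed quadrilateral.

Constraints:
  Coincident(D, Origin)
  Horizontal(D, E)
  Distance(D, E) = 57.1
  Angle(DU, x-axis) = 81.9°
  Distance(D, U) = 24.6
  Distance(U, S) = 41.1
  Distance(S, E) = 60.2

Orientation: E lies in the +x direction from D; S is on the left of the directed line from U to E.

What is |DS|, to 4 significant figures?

62.89

Checks: |US| = 41.10 ✓; |SE| = 60.20 ✓.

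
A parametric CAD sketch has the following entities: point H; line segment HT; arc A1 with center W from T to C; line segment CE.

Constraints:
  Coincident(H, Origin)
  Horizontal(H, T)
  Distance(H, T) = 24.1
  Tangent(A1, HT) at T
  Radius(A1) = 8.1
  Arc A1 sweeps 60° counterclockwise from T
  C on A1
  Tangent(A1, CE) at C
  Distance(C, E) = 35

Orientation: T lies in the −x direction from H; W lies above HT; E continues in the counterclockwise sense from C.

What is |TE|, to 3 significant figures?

42.2

H is at the origin; H and T share the same y with |HT| = 24.1 and T on the −x side, so T = (-24.1, 0.00). A1 meets HT tangentially, so WT is at right angles to HT, so W = T + (0, 8.1) = (-24.1, 8.10). On A1, T sits at bearing -90° from W; a 60° counterclockwise sweep puts C at bearing -30°, so C = W + 8.1·(cos -30°, sin -30°) = (-17.1, 4.05). Since A1 is tangent to CE there, WC ⟂ CE, so CE runs along (−sin -30°, cos -30°); with |CE| = 35.0, E = (0.415, 34.4). Then |TE| = |E − T| = 42.2.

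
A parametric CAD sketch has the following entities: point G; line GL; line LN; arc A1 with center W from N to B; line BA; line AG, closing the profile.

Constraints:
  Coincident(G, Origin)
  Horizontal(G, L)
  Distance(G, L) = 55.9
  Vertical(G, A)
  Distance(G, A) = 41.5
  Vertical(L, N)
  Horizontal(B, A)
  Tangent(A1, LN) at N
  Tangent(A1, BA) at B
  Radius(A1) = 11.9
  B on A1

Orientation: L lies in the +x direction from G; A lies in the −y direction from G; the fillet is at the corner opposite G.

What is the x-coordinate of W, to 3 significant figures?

44.0

GA is vertical with |GA| = 41.5 and A on the −y side, so A = (0.00, -41.5). The virtual corner opposite G is at (55.9, -41.5). Since A1 is tangent to LN there, WN ⟂ LN and tangency of A1 to BA means the radius WB is perpendicular to BA, with radius 11.9, so the center W sits 11.9 in from both sides at W = (44.0, -29.6). So W.x = 44.0.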